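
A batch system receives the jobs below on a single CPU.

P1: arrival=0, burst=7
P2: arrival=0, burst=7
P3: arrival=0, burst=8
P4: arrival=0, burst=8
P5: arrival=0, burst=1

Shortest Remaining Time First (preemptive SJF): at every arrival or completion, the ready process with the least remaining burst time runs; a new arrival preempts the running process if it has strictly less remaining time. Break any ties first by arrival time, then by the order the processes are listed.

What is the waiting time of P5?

Gantt: | P5 0-1 | P1 1-8 | P2 8-15 | P3 15-23 | P4 23-31 |
Completion: P1=8  P2=15  P3=23  P4=31  P5=1
Turnaround (C−A): P1=8  P2=15  P3=23  P4=31  P5=1
Waiting(P5) = turnaround − burst = 1 − 1 = 0

0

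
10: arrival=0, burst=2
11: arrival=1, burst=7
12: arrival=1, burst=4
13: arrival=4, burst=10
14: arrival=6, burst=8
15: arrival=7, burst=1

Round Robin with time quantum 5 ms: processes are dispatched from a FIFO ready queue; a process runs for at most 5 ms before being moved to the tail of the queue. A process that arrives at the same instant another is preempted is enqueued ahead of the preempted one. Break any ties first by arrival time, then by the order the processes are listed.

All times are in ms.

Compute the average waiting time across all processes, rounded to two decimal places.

11.50

Schedule: | 10 0-2 | 11 2-7 | 12 7-11 | 13 11-16 | 14 16-21 | 15 21-22 | 11 22-24 | 13 24-29 | 14 29-32 |
Completion: 10=2  11=24  12=11  13=29  14=32  15=22
Waiting times: 10=0, 11=16, 12=6, 13=15, 14=18, 15=14
Average waiting = (0+16+6+15+18+14) / 6 = 69/6 = 11.50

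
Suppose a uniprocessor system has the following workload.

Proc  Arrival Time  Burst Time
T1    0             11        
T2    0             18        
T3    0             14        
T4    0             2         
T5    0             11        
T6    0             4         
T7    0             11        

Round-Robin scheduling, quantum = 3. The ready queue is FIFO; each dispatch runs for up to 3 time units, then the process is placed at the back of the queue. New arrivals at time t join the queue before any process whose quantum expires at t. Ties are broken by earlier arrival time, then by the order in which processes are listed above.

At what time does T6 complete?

Gantt: | T1 0-3 | T2 3-6 | T3 6-9 | T4 9-11 | T5 11-14 | T6 14-17 | T7 17-20 | T1 20-23 | T2 23-26 | T3 26-29 | T5 29-32 | T6 32-33 | T7 33-36 | T1 36-39 | T2 39-42 | T3 42-45 | T5 45-48 | T7 48-51 | T1 51-53 | T2 53-56 | T3 56-59 | T5 59-61 | T7 61-63 | T2 63-66 | T3 66-68 | T2 68-71 |
Completion: T1=53  T2=71  T3=68  T4=11  T5=61  T6=33  T7=63
Turnaround (C−A): T1=53  T2=71  T3=68  T4=11  T5=61  T6=33  T7=63

33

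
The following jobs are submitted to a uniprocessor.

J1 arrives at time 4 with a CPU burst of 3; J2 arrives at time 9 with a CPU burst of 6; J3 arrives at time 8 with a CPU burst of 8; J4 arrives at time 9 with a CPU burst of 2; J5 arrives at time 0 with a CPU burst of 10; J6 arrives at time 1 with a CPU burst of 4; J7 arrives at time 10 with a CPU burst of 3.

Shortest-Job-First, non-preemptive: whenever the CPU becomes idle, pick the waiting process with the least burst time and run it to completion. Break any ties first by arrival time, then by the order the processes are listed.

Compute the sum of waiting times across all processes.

64

Schedule: | J5 0-10 | J4 10-12 | J1 12-15 | J7 15-18 | J6 18-22 | J2 22-28 | J3 28-36 |
Completion: J1=15  J2=28  J3=36  J4=12  J5=10  J6=22  J7=18
Turnaround (C−A): J1=11  J2=19  J3=28  J4=3  J5=10  J6=21  J7=8
Waiting = turnaround − burst: J1=8, J2=13, J3=20, J4=1, J5=0, J6=17, J7=5
Total waiting = 8 + 13 + 20 + 1 + 0 + 17 + 5 = 64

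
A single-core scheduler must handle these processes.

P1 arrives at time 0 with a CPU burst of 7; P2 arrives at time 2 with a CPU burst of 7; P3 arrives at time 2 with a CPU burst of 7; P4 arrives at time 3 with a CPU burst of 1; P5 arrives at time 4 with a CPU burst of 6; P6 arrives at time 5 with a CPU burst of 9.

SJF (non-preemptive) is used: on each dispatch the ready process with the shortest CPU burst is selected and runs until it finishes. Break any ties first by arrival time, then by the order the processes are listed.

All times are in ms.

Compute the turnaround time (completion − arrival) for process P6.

Gantt: | P1 0-7 | P4 7-8 | P5 8-14 | P2 14-21 | P3 21-28 | P6 28-37 |
Completion: P1=7  P2=21  P3=28  P4=8  P5=14  P6=37
Turnaround(P6) = completion − arrival = 37 − 5 = 32

32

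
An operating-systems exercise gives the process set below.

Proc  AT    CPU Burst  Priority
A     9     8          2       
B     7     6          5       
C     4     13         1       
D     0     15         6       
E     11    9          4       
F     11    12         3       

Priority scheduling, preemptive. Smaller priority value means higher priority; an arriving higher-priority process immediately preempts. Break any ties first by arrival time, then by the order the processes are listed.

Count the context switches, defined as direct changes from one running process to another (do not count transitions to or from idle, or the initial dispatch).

6

Schedule: | D 0-4 | C 4-17 | A 17-25 | F 25-37 | E 37-46 | B 46-52 | D 52-63 |
Completion: A=25  B=52  C=17  D=63  E=46  F=37
Turnaround (C−A): A=16  B=45  C=13  D=63  E=35  F=26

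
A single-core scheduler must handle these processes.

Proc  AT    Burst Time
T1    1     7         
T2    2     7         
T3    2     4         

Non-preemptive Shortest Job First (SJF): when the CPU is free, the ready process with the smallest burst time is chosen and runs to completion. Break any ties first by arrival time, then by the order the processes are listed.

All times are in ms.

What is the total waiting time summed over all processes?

Timeline: | idle 0-1 | T1 1-8 | T3 8-12 | T2 12-19 |
Completion: T1=8  T2=19  T3=12
Waiting = turnaround − burst: T1=0, T2=10, T3=6
Total waiting = 0 + 10 + 6 = 16

16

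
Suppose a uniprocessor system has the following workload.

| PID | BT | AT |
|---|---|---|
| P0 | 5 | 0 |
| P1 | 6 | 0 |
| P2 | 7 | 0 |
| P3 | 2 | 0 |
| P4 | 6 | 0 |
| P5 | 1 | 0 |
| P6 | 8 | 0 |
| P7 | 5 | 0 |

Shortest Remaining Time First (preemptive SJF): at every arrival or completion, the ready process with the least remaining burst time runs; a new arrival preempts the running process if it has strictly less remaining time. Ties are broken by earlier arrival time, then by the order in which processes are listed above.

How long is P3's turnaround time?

Timeline: | P5 0-1 | P3 1-3 | P0 3-8 | P7 8-13 | P1 13-19 | P4 19-25 | P2 25-32 | P6 32-40 |
Completion: P0=8  P1=19  P2=32  P3=3  P4=25  P5=1  P6=40  P7=13
Turnaround(P3) = completion − arrival = 3 − 0 = 3

3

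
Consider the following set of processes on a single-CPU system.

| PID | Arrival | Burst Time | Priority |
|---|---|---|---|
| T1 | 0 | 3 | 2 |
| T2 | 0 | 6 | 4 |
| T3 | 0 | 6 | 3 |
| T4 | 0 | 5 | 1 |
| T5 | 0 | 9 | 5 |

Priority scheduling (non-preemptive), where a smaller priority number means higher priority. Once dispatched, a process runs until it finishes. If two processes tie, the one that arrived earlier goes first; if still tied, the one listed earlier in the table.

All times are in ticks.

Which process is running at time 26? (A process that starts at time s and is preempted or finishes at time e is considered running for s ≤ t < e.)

Gantt: | T4 0-5 | T1 5-8 | T3 8-14 | T2 14-20 | T5 20-29 |
Completion: T1=8  T2=20  T3=14  T4=5  T5=29
Turnaround (C−A): T1=8  T2=20  T3=14  T4=5  T5=29

T5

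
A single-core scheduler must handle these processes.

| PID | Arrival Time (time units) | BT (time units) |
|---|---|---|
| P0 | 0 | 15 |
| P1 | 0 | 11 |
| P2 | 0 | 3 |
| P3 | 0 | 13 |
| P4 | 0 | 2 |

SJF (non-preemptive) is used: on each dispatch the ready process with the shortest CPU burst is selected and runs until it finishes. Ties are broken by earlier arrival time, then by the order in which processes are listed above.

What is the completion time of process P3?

Gantt: | P4 0-2 | P2 2-5 | P1 5-16 | P3 16-29 | P0 29-44 |
Completion: P0=44  P1=16  P2=5  P3=29  P4=2

29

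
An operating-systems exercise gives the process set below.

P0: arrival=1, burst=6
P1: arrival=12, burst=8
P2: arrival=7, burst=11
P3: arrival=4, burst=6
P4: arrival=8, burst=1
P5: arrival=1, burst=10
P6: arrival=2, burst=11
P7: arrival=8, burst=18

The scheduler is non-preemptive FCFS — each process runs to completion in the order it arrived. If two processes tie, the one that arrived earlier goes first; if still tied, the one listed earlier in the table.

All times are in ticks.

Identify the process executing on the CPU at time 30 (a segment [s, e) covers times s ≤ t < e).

P3

Schedule: | idle 0-1 | P0 1-7 | P5 7-17 | P6 17-28 | P3 28-34 | P2 34-45 | P4 45-46 | P7 46-64 | P1 64-72 |
Completion: P0=7  P1=72  P2=45  P3=34  P4=46  P5=17  P6=28  P7=64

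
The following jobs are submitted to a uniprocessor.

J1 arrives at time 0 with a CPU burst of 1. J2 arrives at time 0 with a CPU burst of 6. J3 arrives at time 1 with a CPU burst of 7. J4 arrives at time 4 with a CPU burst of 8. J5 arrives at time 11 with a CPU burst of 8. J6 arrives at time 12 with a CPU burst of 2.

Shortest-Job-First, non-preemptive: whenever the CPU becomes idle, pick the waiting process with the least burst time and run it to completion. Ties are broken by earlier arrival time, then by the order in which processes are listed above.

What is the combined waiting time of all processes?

Gantt: | J1 0-1 | J2 1-7 | J3 7-14 | J6 14-16 | J4 16-24 | J5 24-32 |
Completion: J1=1  J2=7  J3=14  J4=24  J5=32  J6=16
Turnaround (C−A): J1=1  J2=7  J3=13  J4=20  J5=21  J6=4
Waiting = turnaround − burst: J1=0, J2=1, J3=6, J4=12, J5=13, J6=2
Total waiting = 0 + 1 + 6 + 12 + 13 + 2 = 34

34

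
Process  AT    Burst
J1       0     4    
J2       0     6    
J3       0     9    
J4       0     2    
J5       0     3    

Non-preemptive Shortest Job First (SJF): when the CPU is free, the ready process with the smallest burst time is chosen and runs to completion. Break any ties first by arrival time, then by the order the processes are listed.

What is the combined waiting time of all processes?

Gantt: | J4 0-2 | J5 2-5 | J1 5-9 | J2 9-15 | J3 15-24 |
Completion: J1=9  J2=15  J3=24  J4=2  J5=5
Turnaround (C−A): J1=9  J2=15  J3=24  J4=2  J5=5
Waiting = turnaround − burst: J1=5, J2=9, J3=15, J4=0, J5=2
Total waiting = 5 + 9 + 15 + 0 + 2 = 31

31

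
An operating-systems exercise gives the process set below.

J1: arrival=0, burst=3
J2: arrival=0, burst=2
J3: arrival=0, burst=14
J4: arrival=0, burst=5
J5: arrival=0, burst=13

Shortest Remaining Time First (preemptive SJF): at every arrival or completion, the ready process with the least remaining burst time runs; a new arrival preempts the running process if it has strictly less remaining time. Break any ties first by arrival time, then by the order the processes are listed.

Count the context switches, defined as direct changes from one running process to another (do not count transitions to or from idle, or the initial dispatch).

4

Gantt: | J2 0-2 | J1 2-5 | J4 5-10 | J5 10-23 | J3 23-37 |
Completion: J1=5  J2=2  J3=37  J4=10  J5=23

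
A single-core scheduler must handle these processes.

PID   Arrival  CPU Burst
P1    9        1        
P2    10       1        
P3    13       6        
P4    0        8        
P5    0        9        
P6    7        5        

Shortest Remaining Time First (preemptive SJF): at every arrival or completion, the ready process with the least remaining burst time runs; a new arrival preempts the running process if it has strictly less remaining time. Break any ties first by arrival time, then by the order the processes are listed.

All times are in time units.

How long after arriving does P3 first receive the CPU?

2

Gantt: | P4 0-8 | P6 8-9 | P1 9-10 | P2 10-11 | P6 11-15 | P3 15-21 | P5 21-30 |
Completion: P1=10  P2=11  P3=21  P4=8  P5=30  P6=15
Turnaround (C−A): P1=1  P2=1  P3=8  P4=8  P5=30  P6=8
Response(P3) = first start − arrival = 15 − 13 = 2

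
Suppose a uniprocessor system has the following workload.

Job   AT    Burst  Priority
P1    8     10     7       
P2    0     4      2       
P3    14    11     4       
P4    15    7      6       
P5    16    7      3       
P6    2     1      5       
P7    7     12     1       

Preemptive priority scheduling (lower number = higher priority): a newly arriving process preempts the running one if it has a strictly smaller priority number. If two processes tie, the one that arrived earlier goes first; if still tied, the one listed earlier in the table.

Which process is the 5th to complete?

P3

Gantt: | P2 0-4 | P6 4-5 | idle 5-7 | P7 7-19 | P5 19-26 | P3 26-37 | P4 37-44 | P1 44-54 |
Completion: P1=54  P2=4  P3=37  P4=44  P5=26  P6=5  P7=19
Turnaround (C−A): P1=46  P2=4  P3=23  P4=29  P5=10  P6=3  P7=12
Finish order: P2 → P6 → P7 → P5 → P3 → P4 → P1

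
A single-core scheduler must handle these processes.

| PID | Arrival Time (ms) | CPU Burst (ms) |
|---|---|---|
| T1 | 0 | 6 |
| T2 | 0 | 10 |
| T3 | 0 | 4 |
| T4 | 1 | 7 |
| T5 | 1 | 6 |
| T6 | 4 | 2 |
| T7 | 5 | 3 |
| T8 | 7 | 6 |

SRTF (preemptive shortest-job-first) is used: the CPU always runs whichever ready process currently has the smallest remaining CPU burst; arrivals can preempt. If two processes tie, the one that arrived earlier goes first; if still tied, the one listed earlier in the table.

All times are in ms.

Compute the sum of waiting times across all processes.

Gantt: | T3 0-4 | T6 4-6 | T7 6-9 | T1 9-15 | T5 15-21 | T8 21-27 | T4 27-34 | T2 34-44 |
Completion: T1=15  T2=44  T3=4  T4=34  T5=21  T6=6  T7=9  T8=27
Turnaround (C−A): T1=15  T2=44  T3=4  T4=33  T5=20  T6=2  T7=4  T8=20
Waiting = turnaround − burst: T1=9, T2=34, T3=0, T4=26, T5=14, T6=0, T7=1, T8=14
Total waiting = 9 + 34 + 0 + 26 + 14 + 0 + 1 + 14 = 98

98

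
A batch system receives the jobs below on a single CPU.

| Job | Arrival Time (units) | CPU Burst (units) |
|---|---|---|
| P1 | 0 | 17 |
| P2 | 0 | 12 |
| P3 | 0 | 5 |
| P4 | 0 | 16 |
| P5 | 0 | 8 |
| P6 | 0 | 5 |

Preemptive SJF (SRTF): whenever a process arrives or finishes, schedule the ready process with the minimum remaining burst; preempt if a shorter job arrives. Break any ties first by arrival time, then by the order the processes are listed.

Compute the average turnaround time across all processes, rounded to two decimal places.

Schedule: | P3 0-5 | P6 5-10 | P5 10-18 | P2 18-30 | P4 30-46 | P1 46-63 |
Completion: P1=63  P2=30  P3=5  P4=46  P5=18  P6=10
Turnaround (C−A): P1=63  P2=30  P3=5  P4=46  P5=18  P6=10
Turnaround times: P1=63, P2=30, P3=5, P4=46, P5=18, P6=10
Average turnaround = (63+30+5+46+18+10) / 6 = 172/6 = 28.67

28.67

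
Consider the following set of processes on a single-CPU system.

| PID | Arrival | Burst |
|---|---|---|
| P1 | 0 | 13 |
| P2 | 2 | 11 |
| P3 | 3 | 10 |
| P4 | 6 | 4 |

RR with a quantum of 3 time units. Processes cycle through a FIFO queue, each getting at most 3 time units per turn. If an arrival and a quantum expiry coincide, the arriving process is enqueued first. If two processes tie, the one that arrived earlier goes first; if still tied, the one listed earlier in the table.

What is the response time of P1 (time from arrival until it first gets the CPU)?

0

Timeline: | P1 0-3 | P2 3-6 | P3 6-9 | P1 9-12 | P4 12-15 | P2 15-18 | P3 18-21 | P1 21-24 | P4 24-25 | P2 25-28 | P3 28-31 | P1 31-34 | P2 34-36 | P3 36-37 | P1 37-38 |
Completion: P1=38  P2=36  P3=37  P4=25
Turnaround (C−A): P1=38  P2=34  P3=34  P4=19
Response(P1) = first start − arrival = 0 − 0 = 0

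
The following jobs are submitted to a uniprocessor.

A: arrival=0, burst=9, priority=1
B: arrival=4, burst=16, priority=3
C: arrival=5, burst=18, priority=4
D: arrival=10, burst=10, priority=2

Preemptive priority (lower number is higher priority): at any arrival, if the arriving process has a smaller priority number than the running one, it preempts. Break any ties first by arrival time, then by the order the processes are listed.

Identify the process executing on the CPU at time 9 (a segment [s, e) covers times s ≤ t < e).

Timeline: | A 0-9 | B 9-10 | D 10-20 | B 20-35 | C 35-53 |
Completion: A=9  B=35  C=53  D=20
Turnaround (C−A): A=9  B=31  C=48  D=10

B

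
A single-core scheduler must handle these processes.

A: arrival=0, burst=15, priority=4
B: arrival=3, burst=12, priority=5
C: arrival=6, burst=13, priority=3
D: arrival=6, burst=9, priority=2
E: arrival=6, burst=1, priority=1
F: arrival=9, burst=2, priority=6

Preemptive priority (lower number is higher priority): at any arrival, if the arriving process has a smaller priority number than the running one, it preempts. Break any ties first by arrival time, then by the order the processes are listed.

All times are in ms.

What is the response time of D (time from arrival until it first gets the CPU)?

Gantt: | A 0-6 | E 6-7 | D 7-16 | C 16-29 | A 29-38 | B 38-50 | F 50-52 |
Completion: A=38  B=50  C=29  D=16  E=7  F=52
Turnaround (C−A): A=38  B=47  C=23  D=10  E=1  F=43
Response(D) = first start − arrival = 7 − 6 = 1

1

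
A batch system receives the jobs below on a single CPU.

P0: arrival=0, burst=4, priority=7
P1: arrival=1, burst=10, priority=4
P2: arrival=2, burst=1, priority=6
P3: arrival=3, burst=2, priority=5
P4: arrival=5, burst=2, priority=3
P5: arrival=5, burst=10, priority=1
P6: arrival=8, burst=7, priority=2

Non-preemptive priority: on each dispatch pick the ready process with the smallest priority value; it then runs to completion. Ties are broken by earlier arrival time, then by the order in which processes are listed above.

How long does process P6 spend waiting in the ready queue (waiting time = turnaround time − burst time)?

Timeline: | P0 0-4 | P1 4-14 | P5 14-24 | P6 24-31 | P4 31-33 | P3 33-35 | P2 35-36 |
Completion: P0=4  P1=14  P2=36  P3=35  P4=33  P5=24  P6=31
Turnaround (C−A): P0=4  P1=13  P2=34  P3=32  P4=28  P5=19  P6=23
Waiting(P6) = turnaround − burst = 23 − 7 = 16

16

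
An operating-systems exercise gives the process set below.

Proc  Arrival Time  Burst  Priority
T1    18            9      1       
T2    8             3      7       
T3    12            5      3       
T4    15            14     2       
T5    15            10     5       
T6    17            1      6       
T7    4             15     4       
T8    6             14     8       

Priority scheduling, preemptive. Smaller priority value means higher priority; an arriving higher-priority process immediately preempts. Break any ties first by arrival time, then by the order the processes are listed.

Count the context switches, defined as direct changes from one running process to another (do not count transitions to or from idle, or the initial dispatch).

Gantt: | idle 0-4 | T7 4-12 | T3 12-15 | T4 15-18 | T1 18-27 | T4 27-38 | T3 38-40 | T7 40-47 | T5 47-57 | T6 57-58 | T2 58-61 | T8 61-75 |
Completion: T1=27  T2=61  T3=40  T4=38  T5=57  T6=58  T7=47  T8=75
Turnaround (C−A): T1=9  T2=53  T3=28  T4=23  T5=42  T6=41  T7=43  T8=69

10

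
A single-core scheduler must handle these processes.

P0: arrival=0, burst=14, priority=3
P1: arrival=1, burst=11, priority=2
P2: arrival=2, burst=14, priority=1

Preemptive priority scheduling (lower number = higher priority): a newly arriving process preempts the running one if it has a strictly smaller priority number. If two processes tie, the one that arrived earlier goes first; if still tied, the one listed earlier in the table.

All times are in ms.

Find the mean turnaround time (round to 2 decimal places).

Schedule: | P0 0-1 | P1 1-2 | P2 2-16 | P1 16-26 | P0 26-39 |
Completion: P0=39  P1=26  P2=16
Turnaround times: P0=39, P1=25, P2=14
Average turnaround = (39+25+14) / 3 = 78/3 = 26.00

26.00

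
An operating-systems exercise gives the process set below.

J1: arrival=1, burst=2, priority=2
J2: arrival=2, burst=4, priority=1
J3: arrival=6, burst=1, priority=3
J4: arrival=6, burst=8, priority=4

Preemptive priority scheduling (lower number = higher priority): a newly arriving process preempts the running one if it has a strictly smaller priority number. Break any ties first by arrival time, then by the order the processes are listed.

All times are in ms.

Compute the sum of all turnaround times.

Schedule: | idle 0-1 | J1 1-2 | J2 2-6 | J1 6-7 | J3 7-8 | J4 8-16 |
Completion: J1=7  J2=6  J3=8  J4=16
Turnaround (C−A): J1=6  J2=4  J3=2  J4=10
Turnaround = completion − arrival: J1=6, J2=4, J3=2, J4=10
Total turnaround = 6 + 4 + 2 + 10 = 22

22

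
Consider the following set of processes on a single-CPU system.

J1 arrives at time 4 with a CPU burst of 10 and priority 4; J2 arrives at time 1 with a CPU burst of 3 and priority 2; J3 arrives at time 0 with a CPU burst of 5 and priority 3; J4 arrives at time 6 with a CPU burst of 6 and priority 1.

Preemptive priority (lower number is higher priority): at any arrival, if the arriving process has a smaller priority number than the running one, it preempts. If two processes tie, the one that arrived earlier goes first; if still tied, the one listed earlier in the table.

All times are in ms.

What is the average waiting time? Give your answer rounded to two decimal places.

Gantt: | J3 0-1 | J2 1-4 | J3 4-6 | J4 6-12 | J3 12-14 | J1 14-24 |
Completion: J1=24  J2=4  J3=14  J4=12
Turnaround (C−A): J1=20  J2=3  J3=14  J4=6
Waiting times: J1=10, J2=0, J3=9, J4=0
Average waiting = (10+0+9+0) / 4 = 19/4 = 4.75

4.75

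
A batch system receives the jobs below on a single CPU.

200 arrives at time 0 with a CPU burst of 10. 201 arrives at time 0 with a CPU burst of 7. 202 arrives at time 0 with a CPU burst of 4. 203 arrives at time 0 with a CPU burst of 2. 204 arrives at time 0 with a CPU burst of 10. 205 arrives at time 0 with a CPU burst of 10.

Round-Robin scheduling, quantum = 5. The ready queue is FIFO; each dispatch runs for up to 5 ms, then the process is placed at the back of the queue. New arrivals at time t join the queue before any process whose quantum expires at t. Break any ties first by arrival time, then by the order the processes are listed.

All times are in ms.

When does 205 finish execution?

Schedule: | 200 0-5 | 201 5-10 | 202 10-14 | 203 14-16 | 204 16-21 | 205 21-26 | 200 26-31 | 201 31-33 | 204 33-38 | 205 38-43 |
Completion: 200=31  201=33  202=14  203=16  204=38  205=43
Turnaround (C−A): 200=31  201=33  202=14  203=16  204=38  205=43

43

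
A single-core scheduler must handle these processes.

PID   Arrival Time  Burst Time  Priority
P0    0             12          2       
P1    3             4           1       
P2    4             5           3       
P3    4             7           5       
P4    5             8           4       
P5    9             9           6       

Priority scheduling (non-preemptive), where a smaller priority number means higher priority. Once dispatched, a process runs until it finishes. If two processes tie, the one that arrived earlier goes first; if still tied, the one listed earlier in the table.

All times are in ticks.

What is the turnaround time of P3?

32

Schedule: | P0 0-12 | P1 12-16 | P2 16-21 | P4 21-29 | P3 29-36 | P5 36-45 |
Completion: P0=12  P1=16  P2=21  P3=36  P4=29  P5=45
Turnaround (C−A): P0=12  P1=13  P2=17  P3=32  P4=24  P5=36
Turnaround(P3) = completion − arrival = 36 − 4 = 32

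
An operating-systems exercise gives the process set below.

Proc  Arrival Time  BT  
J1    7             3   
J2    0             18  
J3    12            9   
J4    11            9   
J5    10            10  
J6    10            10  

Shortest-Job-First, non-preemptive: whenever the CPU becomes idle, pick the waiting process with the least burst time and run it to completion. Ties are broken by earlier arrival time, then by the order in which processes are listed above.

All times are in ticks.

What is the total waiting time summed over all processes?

Schedule: | J2 0-18 | J1 18-21 | J4 21-30 | J3 30-39 | J5 39-49 | J6 49-59 |
Completion: J1=21  J2=18  J3=39  J4=30  J5=49  J6=59
Waiting = turnaround − burst: J1=11, J2=0, J3=18, J4=10, J5=29, J6=39
Total waiting = 11 + 0 + 18 + 10 + 29 + 39 = 107

107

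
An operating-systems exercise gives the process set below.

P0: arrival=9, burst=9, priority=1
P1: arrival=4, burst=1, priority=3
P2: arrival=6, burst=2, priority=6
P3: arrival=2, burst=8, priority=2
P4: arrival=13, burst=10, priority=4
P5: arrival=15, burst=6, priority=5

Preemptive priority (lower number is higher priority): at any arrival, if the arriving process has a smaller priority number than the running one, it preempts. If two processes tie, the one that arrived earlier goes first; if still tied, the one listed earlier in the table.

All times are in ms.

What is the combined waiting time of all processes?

Gantt: | idle 0-2 | P3 2-9 | P0 9-18 | P3 18-19 | P1 19-20 | P4 20-30 | P5 30-36 | P2 36-38 |
Completion: P0=18  P1=20  P2=38  P3=19  P4=30  P5=36
Waiting = turnaround − burst: P0=0, P1=15, P2=30, P3=9, P4=7, P5=15
Total waiting = 0 + 15 + 30 + 9 + 7 + 15 = 76

76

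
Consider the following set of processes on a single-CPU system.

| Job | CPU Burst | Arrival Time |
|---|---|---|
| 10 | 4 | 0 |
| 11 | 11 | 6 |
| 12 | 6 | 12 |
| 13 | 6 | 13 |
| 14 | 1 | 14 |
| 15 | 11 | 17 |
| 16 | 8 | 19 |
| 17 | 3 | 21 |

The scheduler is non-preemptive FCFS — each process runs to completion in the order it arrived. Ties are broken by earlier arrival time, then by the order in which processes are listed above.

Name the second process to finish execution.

11

Timeline: | 10 0-4 | idle 4-6 | 11 6-17 | 12 17-23 | 13 23-29 | 14 29-30 | 15 30-41 | 16 41-49 | 17 49-52 |
Completion: 10=4  11=17  12=23  13=29  14=30  15=41  16=49  17=52
Finish order: 10 → 11 → 12 → 13 → 14 → 15 → 16 → 17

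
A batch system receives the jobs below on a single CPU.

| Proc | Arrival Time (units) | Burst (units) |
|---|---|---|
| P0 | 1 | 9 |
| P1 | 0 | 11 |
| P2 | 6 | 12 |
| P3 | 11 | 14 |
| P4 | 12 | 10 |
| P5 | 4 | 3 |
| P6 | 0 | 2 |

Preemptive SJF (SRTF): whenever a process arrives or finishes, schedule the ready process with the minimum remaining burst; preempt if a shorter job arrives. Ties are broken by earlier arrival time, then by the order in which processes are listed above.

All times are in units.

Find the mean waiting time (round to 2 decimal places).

Timeline: | P6 0-2 | P0 2-4 | P5 4-7 | P0 7-14 | P4 14-24 | P1 24-35 | P2 35-47 | P3 47-61 |
Completion: P0=14  P1=35  P2=47  P3=61  P4=24  P5=7  P6=2
Turnaround (C−A): P0=13  P1=35  P2=41  P3=50  P4=12  P5=3  P6=2
Waiting times: P0=4, P1=24, P2=29, P3=36, P4=2, P5=0, P6=0
Average waiting = (4+24+29+36+2+0+0) / 7 = 95/7 = 13.57

13.57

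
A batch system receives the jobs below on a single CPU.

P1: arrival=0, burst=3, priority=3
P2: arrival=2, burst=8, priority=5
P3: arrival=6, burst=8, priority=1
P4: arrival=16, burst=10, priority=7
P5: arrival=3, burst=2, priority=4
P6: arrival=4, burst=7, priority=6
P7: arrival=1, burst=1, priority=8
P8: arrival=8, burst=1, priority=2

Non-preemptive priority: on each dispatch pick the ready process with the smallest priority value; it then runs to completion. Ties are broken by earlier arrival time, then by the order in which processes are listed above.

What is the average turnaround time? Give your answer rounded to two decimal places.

16.50

Schedule: | P1 0-3 | P5 3-5 | P2 5-13 | P3 13-21 | P8 21-22 | P6 22-29 | P4 29-39 | P7 39-40 |
Completion: P1=3  P2=13  P3=21  P4=39  P5=5  P6=29  P7=40  P8=22
Turnaround times: P1=3, P2=11, P3=15, P4=23, P5=2, P6=25, P7=39, P8=14
Average turnaround = (3+11+15+23+2+25+39+14) / 8 = 132/8 = 16.50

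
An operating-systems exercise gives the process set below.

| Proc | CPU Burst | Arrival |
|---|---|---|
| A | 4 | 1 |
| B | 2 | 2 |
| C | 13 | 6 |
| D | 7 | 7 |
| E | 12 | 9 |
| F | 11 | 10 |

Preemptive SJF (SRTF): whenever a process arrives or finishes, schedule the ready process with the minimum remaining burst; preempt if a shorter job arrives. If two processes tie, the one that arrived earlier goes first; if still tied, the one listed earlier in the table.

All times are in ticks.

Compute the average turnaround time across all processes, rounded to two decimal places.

Schedule: | idle 0-1 | A 1-2 | B 2-4 | A 4-7 | D 7-14 | F 14-25 | E 25-37 | C 37-50 |
Completion: A=7  B=4  C=50  D=14  E=37  F=25
Turnaround times: A=6, B=2, C=44, D=7, E=28, F=15
Average turnaround = (6+2+44+7+28+15) / 6 = 102/6 = 17.00

17.00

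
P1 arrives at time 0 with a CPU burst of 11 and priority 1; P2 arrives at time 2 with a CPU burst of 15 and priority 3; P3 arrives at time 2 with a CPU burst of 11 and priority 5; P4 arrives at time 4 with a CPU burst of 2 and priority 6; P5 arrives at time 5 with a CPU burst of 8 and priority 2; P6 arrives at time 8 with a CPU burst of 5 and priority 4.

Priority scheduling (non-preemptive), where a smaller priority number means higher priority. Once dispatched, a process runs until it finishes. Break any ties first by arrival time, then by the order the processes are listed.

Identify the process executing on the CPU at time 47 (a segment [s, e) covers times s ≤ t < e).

P3

Gantt: | P1 0-11 | P5 11-19 | P2 19-34 | P6 34-39 | P3 39-50 | P4 50-52 |
Completion: P1=11  P2=34  P3=50  P4=52  P5=19  P6=39
Turnaround (C−A): P1=11  P2=32  P3=48  P4=48  P5=14  P6=31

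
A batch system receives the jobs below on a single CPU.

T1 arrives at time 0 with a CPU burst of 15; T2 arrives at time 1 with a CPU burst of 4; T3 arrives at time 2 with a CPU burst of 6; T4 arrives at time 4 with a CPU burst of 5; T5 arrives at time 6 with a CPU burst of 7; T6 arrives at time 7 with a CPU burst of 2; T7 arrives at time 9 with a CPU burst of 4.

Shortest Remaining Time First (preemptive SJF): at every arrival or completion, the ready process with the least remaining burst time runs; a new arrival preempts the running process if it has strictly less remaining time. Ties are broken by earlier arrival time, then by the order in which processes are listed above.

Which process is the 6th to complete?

T5

Timeline: | T1 0-1 | T2 1-5 | T4 5-7 | T6 7-9 | T4 9-12 | T7 12-16 | T3 16-22 | T5 22-29 | T1 29-43 |
Completion: T1=43  T2=5  T3=22  T4=12  T5=29  T6=9  T7=16
Turnaround (C−A): T1=43  T2=4  T3=20  T4=8  T5=23  T6=2  T7=7
Finish order: T2 → T6 → T4 → T7 → T3 → T5 → T1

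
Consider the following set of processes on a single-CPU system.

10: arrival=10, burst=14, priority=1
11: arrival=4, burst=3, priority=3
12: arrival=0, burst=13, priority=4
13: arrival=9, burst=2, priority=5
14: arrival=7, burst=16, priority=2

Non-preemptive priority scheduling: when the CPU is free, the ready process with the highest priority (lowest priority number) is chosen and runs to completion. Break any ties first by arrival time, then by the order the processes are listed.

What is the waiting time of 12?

Gantt: | 12 0-13 | 10 13-27 | 14 27-43 | 11 43-46 | 13 46-48 |
Completion: 10=27  11=46  12=13  13=48  14=43
Waiting(12) = turnaround − burst = 13 − 13 = 0

0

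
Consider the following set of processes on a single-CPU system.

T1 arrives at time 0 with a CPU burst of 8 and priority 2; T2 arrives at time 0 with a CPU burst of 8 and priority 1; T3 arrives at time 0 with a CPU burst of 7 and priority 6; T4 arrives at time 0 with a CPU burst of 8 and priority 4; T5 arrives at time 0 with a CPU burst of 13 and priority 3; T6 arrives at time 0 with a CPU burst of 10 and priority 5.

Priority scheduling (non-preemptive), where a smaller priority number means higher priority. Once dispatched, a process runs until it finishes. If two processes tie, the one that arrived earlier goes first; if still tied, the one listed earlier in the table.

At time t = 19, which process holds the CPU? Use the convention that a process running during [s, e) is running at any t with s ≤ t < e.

T5

Timeline: | T2 0-8 | T1 8-16 | T5 16-29 | T4 29-37 | T6 37-47 | T3 47-54 |
Completion: T1=16  T2=8  T3=54  T4=37  T5=29  T6=47
Turnaround (C−A): T1=16  T2=8  T3=54  T4=37  T5=29  T6=47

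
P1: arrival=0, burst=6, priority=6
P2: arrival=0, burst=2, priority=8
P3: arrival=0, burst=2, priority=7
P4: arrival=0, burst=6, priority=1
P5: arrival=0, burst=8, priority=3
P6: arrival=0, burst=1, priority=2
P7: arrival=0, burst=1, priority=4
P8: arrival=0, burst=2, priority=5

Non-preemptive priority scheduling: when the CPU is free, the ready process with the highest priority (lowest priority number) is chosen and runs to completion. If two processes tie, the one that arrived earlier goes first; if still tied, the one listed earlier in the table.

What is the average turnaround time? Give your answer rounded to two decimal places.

17.50

Gantt: | P4 0-6 | P6 6-7 | P5 7-15 | P7 15-16 | P8 16-18 | P1 18-24 | P3 24-26 | P2 26-28 |
Completion: P1=24  P2=28  P3=26  P4=6  P5=15  P6=7  P7=16  P8=18
Turnaround (C−A): P1=24  P2=28  P3=26  P4=6  P5=15  P6=7  P7=16  P8=18
Turnaround times: P1=24, P2=28, P3=26, P4=6, P5=15, P6=7, P7=16, P8=18
Average turnaround = (24+28+26+6+15+7+16+18) / 8 = 140/8 = 17.50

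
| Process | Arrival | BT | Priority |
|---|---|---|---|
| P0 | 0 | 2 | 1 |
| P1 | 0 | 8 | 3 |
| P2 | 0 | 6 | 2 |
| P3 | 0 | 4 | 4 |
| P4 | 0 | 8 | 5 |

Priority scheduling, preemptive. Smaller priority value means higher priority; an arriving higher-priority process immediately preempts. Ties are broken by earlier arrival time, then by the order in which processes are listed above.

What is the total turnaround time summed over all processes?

Schedule: | P0 0-2 | P2 2-8 | P1 8-16 | P3 16-20 | P4 20-28 |
Completion: P0=2  P1=16  P2=8  P3=20  P4=28
Turnaround = completion − arrival: P0=2, P1=16, P2=8, P3=20, P4=28
Total turnaround = 2 + 16 + 8 + 20 + 28 = 74

74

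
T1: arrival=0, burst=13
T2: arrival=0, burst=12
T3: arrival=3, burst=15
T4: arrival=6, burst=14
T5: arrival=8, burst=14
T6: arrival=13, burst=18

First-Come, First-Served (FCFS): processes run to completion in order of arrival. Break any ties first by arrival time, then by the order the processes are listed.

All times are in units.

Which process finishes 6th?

Schedule: | T1 0-13 | T2 13-25 | T3 25-40 | T4 40-54 | T5 54-68 | T6 68-86 |
Completion: T1=13  T2=25  T3=40  T4=54  T5=68  T6=86
Finish order: T1 → T2 → T3 → T4 → T5 → T6

T6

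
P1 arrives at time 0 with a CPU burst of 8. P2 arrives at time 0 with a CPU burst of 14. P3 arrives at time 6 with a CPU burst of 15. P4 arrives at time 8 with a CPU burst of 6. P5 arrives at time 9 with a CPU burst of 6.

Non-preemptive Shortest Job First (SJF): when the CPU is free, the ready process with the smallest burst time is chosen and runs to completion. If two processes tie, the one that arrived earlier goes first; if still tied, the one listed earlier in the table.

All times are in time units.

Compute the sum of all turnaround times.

Schedule: | P1 0-8 | P4 8-14 | P5 14-20 | P2 20-34 | P3 34-49 |
Completion: P1=8  P2=34  P3=49  P4=14  P5=20
Turnaround (C−A): P1=8  P2=34  P3=43  P4=6  P5=11
Turnaround = completion − arrival: P1=8, P2=34, P3=43, P4=6, P5=11
Total turnaround = 8 + 34 + 43 + 6 + 11 = 102

102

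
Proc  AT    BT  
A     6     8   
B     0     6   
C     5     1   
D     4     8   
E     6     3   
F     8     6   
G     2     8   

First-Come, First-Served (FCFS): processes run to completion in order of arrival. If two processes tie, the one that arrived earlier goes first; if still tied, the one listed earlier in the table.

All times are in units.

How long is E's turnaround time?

Timeline: | B 0-6 | G 6-14 | D 14-22 | C 22-23 | A 23-31 | E 31-34 | F 34-40 |
Completion: A=31  B=6  C=23  D=22  E=34  F=40  G=14
Turnaround(E) = completion − arrival = 34 − 6 = 28

28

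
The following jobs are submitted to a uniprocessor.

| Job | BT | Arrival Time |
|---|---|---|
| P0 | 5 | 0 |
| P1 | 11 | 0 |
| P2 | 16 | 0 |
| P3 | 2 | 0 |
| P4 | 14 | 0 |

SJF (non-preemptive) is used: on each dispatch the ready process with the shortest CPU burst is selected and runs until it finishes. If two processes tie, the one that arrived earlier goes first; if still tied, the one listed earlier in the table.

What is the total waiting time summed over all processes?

Gantt: | P3 0-2 | P0 2-7 | P1 7-18 | P4 18-32 | P2 32-48 |
Completion: P0=7  P1=18  P2=48  P3=2  P4=32
Waiting = turnaround − burst: P0=2, P1=7, P2=32, P3=0, P4=18
Total waiting = 2 + 7 + 32 + 0 + 18 = 59

59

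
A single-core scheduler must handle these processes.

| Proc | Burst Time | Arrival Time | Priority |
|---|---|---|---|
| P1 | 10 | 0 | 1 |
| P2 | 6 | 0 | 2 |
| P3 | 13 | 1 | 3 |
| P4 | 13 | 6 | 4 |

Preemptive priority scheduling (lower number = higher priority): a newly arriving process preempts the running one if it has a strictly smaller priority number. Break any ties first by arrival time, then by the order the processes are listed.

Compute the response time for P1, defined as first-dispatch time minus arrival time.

Gantt: | P1 0-10 | P2 10-16 | P3 16-29 | P4 29-42 |
Completion: P1=10  P2=16  P3=29  P4=42
Response(P1) = first start − arrival = 0 − 0 = 0

0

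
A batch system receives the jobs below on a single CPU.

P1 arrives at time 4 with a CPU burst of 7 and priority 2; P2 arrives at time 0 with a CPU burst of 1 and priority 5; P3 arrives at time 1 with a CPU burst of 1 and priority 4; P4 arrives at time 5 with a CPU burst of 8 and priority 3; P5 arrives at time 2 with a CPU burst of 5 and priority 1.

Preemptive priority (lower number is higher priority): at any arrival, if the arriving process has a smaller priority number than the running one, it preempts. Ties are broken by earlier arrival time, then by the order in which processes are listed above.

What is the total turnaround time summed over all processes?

34

Timeline: | P2 0-1 | P3 1-2 | P5 2-7 | P1 7-14 | P4 14-22 |
Completion: P1=14  P2=1  P3=2  P4=22  P5=7
Turnaround (C−A): P1=10  P2=1  P3=1  P4=17  P5=5
Turnaround = completion − arrival: P1=10, P2=1, P3=1, P4=17, P5=5
Total turnaround = 10 + 1 + 1 + 17 + 5 = 34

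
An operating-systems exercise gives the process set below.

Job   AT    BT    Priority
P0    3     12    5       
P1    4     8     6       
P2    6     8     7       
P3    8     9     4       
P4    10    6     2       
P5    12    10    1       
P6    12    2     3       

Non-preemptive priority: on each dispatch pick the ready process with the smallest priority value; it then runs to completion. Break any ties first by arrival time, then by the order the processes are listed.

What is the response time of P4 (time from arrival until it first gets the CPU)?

15

Timeline: | idle 0-3 | P0 3-15 | P5 15-25 | P4 25-31 | P6 31-33 | P3 33-42 | P1 42-50 | P2 50-58 |
Completion: P0=15  P1=50  P2=58  P3=42  P4=31  P5=25  P6=33
Turnaround (C−A): P0=12  P1=46  P2=52  P3=34  P4=21  P5=13  P6=21
Response(P4) = first start − arrival = 25 − 10 = 15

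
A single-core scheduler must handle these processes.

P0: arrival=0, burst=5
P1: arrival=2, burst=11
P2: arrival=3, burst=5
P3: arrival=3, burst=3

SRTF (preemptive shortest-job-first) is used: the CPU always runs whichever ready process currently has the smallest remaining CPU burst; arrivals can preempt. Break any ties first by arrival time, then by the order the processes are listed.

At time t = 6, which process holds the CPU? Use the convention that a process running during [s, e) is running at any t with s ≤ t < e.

P3

Schedule: | P0 0-5 | P3 5-8 | P2 8-13 | P1 13-24 |
Completion: P0=5  P1=24  P2=13  P3=8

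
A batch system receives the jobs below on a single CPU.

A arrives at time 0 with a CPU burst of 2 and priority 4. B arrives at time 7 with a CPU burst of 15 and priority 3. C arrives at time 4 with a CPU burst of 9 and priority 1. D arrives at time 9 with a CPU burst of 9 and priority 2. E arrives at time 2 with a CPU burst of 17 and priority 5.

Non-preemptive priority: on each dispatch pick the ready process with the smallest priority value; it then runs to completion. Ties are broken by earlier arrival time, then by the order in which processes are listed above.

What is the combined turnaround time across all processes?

Gantt: | A 0-2 | E 2-19 | C 19-28 | D 28-37 | B 37-52 |
Completion: A=2  B=52  C=28  D=37  E=19
Turnaround (C−A): A=2  B=45  C=24  D=28  E=17
Turnaround = completion − arrival: A=2, B=45, C=24, D=28, E=17
Total turnaround = 2 + 45 + 24 + 28 + 17 = 116

116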